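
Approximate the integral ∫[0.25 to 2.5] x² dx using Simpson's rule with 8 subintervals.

f(x) = x²
a = 0.25, b = 2.5, n = 8
h = (b - a)/n = 0.281250

Simpson's rule: (h/3)[f(x₀) + 4f(x₁) + 2f(x₂) + ... + f(xₙ)]

x_0 = 0.2500, f(x_0) = 0.062500, coefficient = 1
x_1 = 0.5312, f(x_1) = 0.282227, coefficient = 4
x_2 = 0.8125, f(x_2) = 0.660156, coefficient = 2
x_3 = 1.0938, f(x_3) = 1.196289, coefficient = 4
x_4 = 1.3750, f(x_4) = 1.890625, coefficient = 2
x_5 = 1.6562, f(x_5) = 2.743164, coefficient = 4
x_6 = 1.9375, f(x_6) = 3.753906, coefficient = 2
x_7 = 2.2188, f(x_7) = 4.922852, coefficient = 4
x_8 = 2.5000, f(x_8) = 6.250000, coefficient = 1

I ≈ (0.281250/3) × 55.500000 = 5.203125
Exact value: 5.203125
Error: 0.000000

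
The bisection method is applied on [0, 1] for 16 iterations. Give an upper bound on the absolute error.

Bisection error bound: |error| ≤ (b-a)/2^n
|error| ≤ (1 - 0)/2^16 = 1/2^16
|error| ≤ 0.0000152588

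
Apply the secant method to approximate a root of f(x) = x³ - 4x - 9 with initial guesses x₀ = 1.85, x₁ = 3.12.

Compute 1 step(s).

f(x) = x³ - 4x - 9
x₀ = 1.85, x₁ = 3.12

Secant formula: x_{n+1} = x_n - f(x_n)(x_n - x_{n-1})/(f(x_n) - f(x_{n-1}))

Iteration 1:
  f(1.850000) = -10.068375
  f(3.120000) = 8.891328
  x_2 = 3.120000 - 8.891328×(3.120000 - 1.850000)/(8.891328 - (-10.068375))
       = 2.524422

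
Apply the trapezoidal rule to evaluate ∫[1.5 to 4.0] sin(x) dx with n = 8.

f(x) = sin(x)
a = 1.5, b = 4.0, n = 8
h = (b - a)/n = 0.312500

Trapezoidal rule: (h/2)[f(x₀) + 2f(x₁) + 2f(x₂) + ... + f(xₙ)]

x_0 = 1.5000, f(x_0) = 0.997495, coefficient = 1
x_1 = 1.8125, f(x_1) = 0.970932, coefficient = 2
x_2 = 2.1250, f(x_2) = 0.850320, coefficient = 2
x_3 = 2.4375, f(x_3) = 0.647343, coefficient = 2
x_4 = 2.7500, f(x_4) = 0.381661, coefficient = 2
x_5 = 3.0625, f(x_5) = 0.079010, coefficient = 2
x_6 = 3.3750, f(x_6) = -0.231294, coefficient = 2
x_7 = 3.6875, f(x_7) = -0.519194, coefficient = 2
x_8 = 4.0000, f(x_8) = -0.756802, coefficient = 1

I ≈ (0.312500/2) × 4.598248 = 0.718476
Exact value: 0.724381
Error: 0.005905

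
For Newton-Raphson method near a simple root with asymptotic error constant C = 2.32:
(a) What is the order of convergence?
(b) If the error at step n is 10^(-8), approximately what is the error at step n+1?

(a) Newton-Raphson has quadratic (order 2) convergence near simple roots.
    This means |e_{n+1}| ≈ C|e_n|².

(b) With |e_n| = 10^(-8) and C = 2.32:
    |e_{n+1}| ≈ 2.32 × (10^(-8))² = 2.32 × 10^(-16)

(a) 2 (quadratic); (b) |e_{n+1}| ≈ 2.320e-16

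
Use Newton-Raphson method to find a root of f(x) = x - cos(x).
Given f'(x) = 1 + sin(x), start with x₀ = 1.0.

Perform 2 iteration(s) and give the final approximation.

f(x) = x - cos(x)
f'(x) = 1 + sin(x)
x₀ = 1.0

Newton-Raphson formula: x_{n+1} = x_n - f(x_n)/f'(x_n)

Iteration 1:
  f(1.000000) = 0.459698
  f'(1.000000) = 1.841471
  x_1 = 1.000000 - 0.459698/1.841471 = 0.750364
Iteration 2:
  f(0.750364) = 0.018923
  f'(0.750364) = 1.681905
  x_2 = 0.750364 - 0.018923/1.681905 = 0.739113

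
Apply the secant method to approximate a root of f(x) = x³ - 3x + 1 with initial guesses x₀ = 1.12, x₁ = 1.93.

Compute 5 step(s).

f(x) = x³ - 3x + 1
x₀ = 1.12, x₁ = 1.93

Secant formula: x_{n+1} = x_n - f(x_n)(x_n - x_{n-1})/(f(x_n) - f(x_{n-1}))

Iteration 1:
  f(1.120000) = -0.955072
  f(1.930000) = 2.399057
  x_2 = 1.930000 - 2.399057×(1.930000 - 1.120000)/(2.399057 - (-0.955072))
       = 1.350644
Iteration 2:
  f(1.930000) = 2.399057
  f(1.350644) = -0.588035
  x_3 = 1.350644 - (-0.588035)×(1.350644 - 1.930000)/(-0.588035 - 2.399057)
       = 1.464695
Iteration 3:
  f(1.350644) = -0.588035
  f(1.464695) = -0.251829
  x_4 = 1.464695 - (-0.251829)×(1.464695 - 1.350644)/(-0.251829 - (-0.588035))
       = 1.550123
Iteration 4:
  f(1.464695) = -0.251829
  f(1.550123) = 0.074392
  x_5 = 1.550123 - 0.074392×(1.550123 - 1.464695)/(0.074392 - (-0.251829))
       = 1.530642
Iteration 5:
  f(1.550123) = 0.074392
  f(1.530642) = -0.005840
  x_6 = 1.530642 - (-0.005840)×(1.530642 - 1.550123)/(-0.005840 - 0.074392)
       = 1.532060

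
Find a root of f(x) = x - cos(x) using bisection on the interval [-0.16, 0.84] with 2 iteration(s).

f(x) = x - cos(x)
Initial interval: [-0.16, 0.84]

Iteration 1:
  c_1 = (-0.160000 + 0.840000)/2 = 0.340000
  f(c_1) = f(0.340000) = -0.602755
  f(a) × f(c) ≥ 0, new interval: [0.340000, 0.840000]
Iteration 2:
  c_2 = (0.340000 + 0.840000)/2 = 0.590000
  f(c_2) = f(0.590000) = -0.240941
  f(a) × f(c) ≥ 0, new interval: [0.590000, 0.840000]

After 2 iteration(s), the approximation is c_2 = 0.590000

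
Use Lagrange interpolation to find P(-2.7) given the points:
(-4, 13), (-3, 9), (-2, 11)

Lagrange interpolation formula:
P(x) = Σ yᵢ × Lᵢ(x)
where Lᵢ(x) = Π_{j≠i} (x - xⱼ)/(xᵢ - xⱼ)

L_0(-2.7) = (-2.7 - (-3))/(-4 - (-3)) × (-2.7 - (-2))/(-4 - (-2)) = -0.105000
L_1(-2.7) = (-2.7 - (-4))/(-3 - (-4)) × (-2.7 - (-2))/(-3 - (-2)) = 0.910000
L_2(-2.7) = (-2.7 - (-4))/(-2 - (-4)) × (-2.7 - (-3))/(-2 - (-3)) = 0.195000

P(-2.7) = 13×L_0(-2.7) + 9×L_1(-2.7) + 11×L_2(-2.7)
P(-2.7) = 8.970000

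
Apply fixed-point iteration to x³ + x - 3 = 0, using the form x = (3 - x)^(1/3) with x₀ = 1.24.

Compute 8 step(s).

Equation: x³ + x - 3 = 0
Fixed-point form: x = (3 - x)^(1/3)
x₀ = 1.24

x_1 = g(1.240000) = 1.207362
x_2 = g(1.207362) = 1.214780
x_3 = g(1.214780) = 1.213102
x_4 = g(1.213102) = 1.213482
x_5 = g(1.213482) = 1.213396
x_6 = g(1.213396) = 1.213415
x_7 = g(1.213415) = 1.213411
x_8 = g(1.213411) = 1.213412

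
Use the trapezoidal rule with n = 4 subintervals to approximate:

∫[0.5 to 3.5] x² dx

f(x) = x²
a = 0.5, b = 3.5, n = 4
h = (b - a)/n = 0.750000

Trapezoidal rule: (h/2)[f(x₀) + 2f(x₁) + 2f(x₂) + ... + f(xₙ)]

x_0 = 0.5000, f(x_0) = 0.250000, coefficient = 1
x_1 = 1.2500, f(x_1) = 1.562500, coefficient = 2
x_2 = 2.0000, f(x_2) = 4.000000, coefficient = 2
x_3 = 2.7500, f(x_3) = 7.562500, coefficient = 2
x_4 = 3.5000, f(x_4) = 12.250000, coefficient = 1

I ≈ (0.750000/2) × 38.750000 = 14.531250
Exact value: 14.250000
Error: 0.281250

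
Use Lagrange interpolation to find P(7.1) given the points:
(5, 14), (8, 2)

Lagrange interpolation formula:
P(x) = Σ yᵢ × Lᵢ(x)
where Lᵢ(x) = Π_{j≠i} (x - xⱼ)/(xᵢ - xⱼ)

L_0(7.1) = (7.1 - 8)/(5 - 8) = 0.300000
L_1(7.1) = (7.1 - 5)/(8 - 5) = 0.700000

P(7.1) = 14×L_0(7.1) + 2×L_1(7.1)
P(7.1) = 5.600000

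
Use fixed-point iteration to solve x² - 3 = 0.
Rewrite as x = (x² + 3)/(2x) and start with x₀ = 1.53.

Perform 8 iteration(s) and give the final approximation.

Equation: x² - 3 = 0
Fixed-point form: x = (x² + 3)/(2x)
x₀ = 1.53

x_1 = g(1.530000) = 1.745392
x_2 = g(1.745392) = 1.732102
x_3 = g(1.732102) = 1.732051
x_4 = g(1.732051) = 1.732051
x_5 = g(1.732051) = 1.732051
x_6 = g(1.732051) = 1.732051
x_7 = g(1.732051) = 1.732051
x_8 = g(1.732051) = 1.732051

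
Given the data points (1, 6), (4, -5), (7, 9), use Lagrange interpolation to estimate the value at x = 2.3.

Lagrange interpolation formula:
P(x) = Σ yᵢ × Lᵢ(x)
where Lᵢ(x) = Π_{j≠i} (x - xⱼ)/(xᵢ - xⱼ)

L_0(2.3) = (2.3 - 4)/(1 - 4) × (2.3 - 7)/(1 - 7) = 0.443889
L_1(2.3) = (2.3 - 1)/(4 - 1) × (2.3 - 7)/(4 - 7) = 0.678889
L_2(2.3) = (2.3 - 1)/(7 - 1) × (2.3 - 4)/(7 - 4) = -0.122778

P(2.3) = 6×L_0(2.3) + (-5)×L_1(2.3) + 9×L_2(2.3)
P(2.3) = -1.836111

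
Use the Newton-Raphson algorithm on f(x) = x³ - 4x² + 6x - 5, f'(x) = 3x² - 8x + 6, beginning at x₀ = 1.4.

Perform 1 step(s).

f(x) = x³ - 4x² + 6x - 5
f'(x) = 3x² - 8x + 6
x₀ = 1.4

Newton-Raphson formula: x_{n+1} = x_n - f(x_n)/f'(x_n)

Iteration 1:
  f(1.400000) = -1.696000
  f'(1.400000) = 0.680000
  x_1 = 1.400000 - (-1.696000)/0.680000 = 3.894118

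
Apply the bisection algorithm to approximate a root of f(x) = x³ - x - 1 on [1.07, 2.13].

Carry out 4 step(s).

f(x) = x³ - x - 1
Initial interval: [1.07, 2.13]

Iteration 1:
  c_1 = (1.070000 + 2.130000)/2 = 1.600000
  f(c_1) = f(1.600000) = 1.496000
  f(a) × f(c) < 0, new interval: [1.070000, 1.600000]
Iteration 2:
  c_2 = (1.070000 + 1.600000)/2 = 1.335000
  f(c_2) = f(1.335000) = 0.044270
  f(a) × f(c) < 0, new interval: [1.070000, 1.335000]
Iteration 3:
  c_3 = (1.070000 + 1.335000)/2 = 1.202500
  f(c_3) = f(1.202500) = -0.463677
  f(a) × f(c) ≥ 0, new interval: [1.202500, 1.335000]
Iteration 4:
  c_4 = (1.202500 + 1.335000)/2 = 1.268750
  f(c_4) = f(1.268750) = -0.226409
  f(a) × f(c) ≥ 0, new interval: [1.268750, 1.335000]

After 4 iteration(s), the approximation is c_4 = 1.268750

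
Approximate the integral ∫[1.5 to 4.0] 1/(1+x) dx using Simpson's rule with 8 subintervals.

f(x) = 1/(1+x)
a = 1.5, b = 4.0, n = 8
h = (b - a)/n = 0.312500

Simpson's rule: (h/3)[f(x₀) + 4f(x₁) + 2f(x₂) + ... + f(xₙ)]

x_0 = 1.5000, f(x_0) = 0.400000, coefficient = 1
x_1 = 1.8125, f(x_1) = 0.355556, coefficient = 4
x_2 = 2.1250, f(x_2) = 0.320000, coefficient = 2
x_3 = 2.4375, f(x_3) = 0.290909, coefficient = 4
x_4 = 2.7500, f(x_4) = 0.266667, coefficient = 2
x_5 = 3.0625, f(x_5) = 0.246154, coefficient = 4
x_6 = 3.3750, f(x_6) = 0.228571, coefficient = 2
x_7 = 3.6875, f(x_7) = 0.213333, coefficient = 4
x_8 = 4.0000, f(x_8) = 0.200000, coefficient = 1

I ≈ (0.312500/3) × 6.654283 = 0.693155
Exact value: 0.693147
Error: 0.000007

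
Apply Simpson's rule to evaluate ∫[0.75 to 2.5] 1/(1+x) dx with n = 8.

f(x) = 1/(1+x)
a = 0.75, b = 2.5, n = 8
h = (b - a)/n = 0.218750

Simpson's rule: (h/3)[f(x₀) + 4f(x₁) + 2f(x₂) + ... + f(xₙ)]

x_0 = 0.7500, f(x_0) = 0.571429, coefficient = 1
x_1 = 0.9688, f(x_1) = 0.507937, coefficient = 4
x_2 = 1.1875, f(x_2) = 0.457143, coefficient = 2
x_3 = 1.4062, f(x_3) = 0.415584, coefficient = 4
x_4 = 1.6250, f(x_4) = 0.380952, coefficient = 2
x_5 = 1.8438, f(x_5) = 0.351648, coefficient = 4
x_6 = 2.0625, f(x_6) = 0.326531, coefficient = 2
x_7 = 2.2812, f(x_7) = 0.304762, coefficient = 4
x_8 = 2.5000, f(x_8) = 0.285714, coefficient = 1

I ≈ (0.218750/3) × 9.506119 = 0.693155
Exact value: 0.693147
Error: 0.000007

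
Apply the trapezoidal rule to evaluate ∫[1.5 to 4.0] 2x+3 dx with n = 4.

f(x) = 2x+3
a = 1.5, b = 4.0, n = 4
h = (b - a)/n = 0.625000

Trapezoidal rule: (h/2)[f(x₀) + 2f(x₁) + 2f(x₂) + ... + f(xₙ)]

x_0 = 1.5000, f(x_0) = 6.000000, coefficient = 1
x_1 = 2.1250, f(x_1) = 7.250000, coefficient = 2
x_2 = 2.7500, f(x_2) = 8.500000, coefficient = 2
x_3 = 3.3750, f(x_3) = 9.750000, coefficient = 2
x_4 = 4.0000, f(x_4) = 11.000000, coefficient = 1

I ≈ (0.625000/2) × 68.000000 = 21.250000
Exact value: 21.250000
Error: 0.000000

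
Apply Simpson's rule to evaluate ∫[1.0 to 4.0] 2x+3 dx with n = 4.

f(x) = 2x+3
a = 1.0, b = 4.0, n = 4
h = (b - a)/n = 0.750000

Simpson's rule: (h/3)[f(x₀) + 4f(x₁) + 2f(x₂) + ... + f(xₙ)]

x_0 = 1.0000, f(x_0) = 5.000000, coefficient = 1
x_1 = 1.7500, f(x_1) = 6.500000, coefficient = 4
x_2 = 2.5000, f(x_2) = 8.000000, coefficient = 2
x_3 = 3.2500, f(x_3) = 9.500000, coefficient = 4
x_4 = 4.0000, f(x_4) = 11.000000, coefficient = 1

I ≈ (0.750000/3) × 96.000000 = 24.000000
Exact value: 24.000000
Error: 0.000000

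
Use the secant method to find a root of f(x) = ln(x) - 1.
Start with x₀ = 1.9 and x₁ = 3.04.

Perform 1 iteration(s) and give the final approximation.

f(x) = ln(x) - 1
x₀ = 1.9, x₁ = 3.04

Secant formula: x_{n+1} = x_n - f(x_n)(x_n - x_{n-1})/(f(x_n) - f(x_{n-1}))

Iteration 1:
  f(1.900000) = -0.358146
  f(3.040000) = 0.111858
  x_2 = 3.040000 - 0.111858×(3.040000 - 1.900000)/(0.111858 - (-0.358146))
       = 2.768688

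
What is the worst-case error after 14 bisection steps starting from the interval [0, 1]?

Bisection error bound: |error| ≤ (b-a)/2^n
|error| ≤ (1 - 0)/2^14 = 1/2^14
|error| ≤ 0.0000610352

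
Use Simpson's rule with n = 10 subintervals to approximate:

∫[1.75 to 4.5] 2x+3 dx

f(x) = 2x+3
a = 1.75, b = 4.5, n = 10
h = (b - a)/n = 0.275000

Simpson's rule: (h/3)[f(x₀) + 4f(x₁) + 2f(x₂) + ... + f(xₙ)]

x_0 = 1.7500, f(x_0) = 6.500000, coefficient = 1
x_1 = 2.0250, f(x_1) = 7.050000, coefficient = 4
x_2 = 2.3000, f(x_2) = 7.600000, coefficient = 2
x_3 = 2.5750, f(x_3) = 8.150000, coefficient = 4
x_4 = 2.8500, f(x_4) = 8.700000, coefficient = 2
x_5 = 3.1250, f(x_5) = 9.250000, coefficient = 4
x_6 = 3.4000, f(x_6) = 9.800000, coefficient = 2
x_7 = 3.6750, f(x_7) = 10.350000, coefficient = 4
x_8 = 3.9500, f(x_8) = 10.900000, coefficient = 2
x_9 = 4.2250, f(x_9) = 11.450000, coefficient = 4
x_10 = 4.5000, f(x_10) = 12.000000, coefficient = 1

I ≈ (0.275000/3) × 277.500000 = 25.437500
Exact value: 25.437500
Error: 0.000000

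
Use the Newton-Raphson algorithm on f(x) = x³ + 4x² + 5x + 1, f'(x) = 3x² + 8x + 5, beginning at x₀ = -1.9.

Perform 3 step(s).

f(x) = x³ + 4x² + 5x + 1
f'(x) = 3x² + 8x + 5
x₀ = -1.9

Newton-Raphson formula: x_{n+1} = x_n - f(x_n)/f'(x_n)

Iteration 1:
  f(-1.900000) = -0.919000
  f'(-1.900000) = 0.630000
  x_1 = -1.900000 - (-0.919000)/0.630000 = -0.441270
Iteration 2:
  f(-0.441270) = -0.513397
  f'(-0.441270) = 2.053998
  x_2 = -0.441270 - (-0.513397)/2.053998 = -0.191320
Iteration 3:
  f(-0.191320) = 0.182810
  f'(-0.191320) = 3.579250
  x_3 = -0.191320 - 0.182810/3.579250 = -0.242395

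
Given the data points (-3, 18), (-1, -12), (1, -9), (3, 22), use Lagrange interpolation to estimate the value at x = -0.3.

Lagrange interpolation formula:
P(x) = Σ yᵢ × Lᵢ(x)
where Lᵢ(x) = Π_{j≠i} (x - xⱼ)/(xᵢ - xⱼ)

L_0(-0.3) = (-0.3 - (-1))/(-3 - (-1)) × (-0.3 - 1)/(-3 - 1) × (-0.3 - 3)/(-3 - 3) = -0.062562
L_1(-0.3) = (-0.3 - (-3))/(-1 - (-3)) × (-0.3 - 1)/(-1 - 1) × (-0.3 - 3)/(-1 - 3) = 0.723938
L_2(-0.3) = (-0.3 - (-3))/(1 - (-3)) × (-0.3 - (-1))/(1 - (-1)) × (-0.3 - 3)/(1 - 3) = 0.389812
L_3(-0.3) = (-0.3 - (-3))/(3 - (-3)) × (-0.3 - (-1))/(3 - (-1)) × (-0.3 - 1)/(3 - 1) = -0.051188

P(-0.3) = 18×L_0(-0.3) + (-12)×L_1(-0.3) + (-9)×L_2(-0.3) + 22×L_3(-0.3)
P(-0.3) = -14.447812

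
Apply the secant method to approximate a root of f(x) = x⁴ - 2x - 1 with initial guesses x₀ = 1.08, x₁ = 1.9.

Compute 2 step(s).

f(x) = x⁴ - 2x - 1
x₀ = 1.08, x₁ = 1.9

Secant formula: x_{n+1} = x_n - f(x_n)(x_n - x_{n-1})/(f(x_n) - f(x_{n-1}))

Iteration 1:
  f(1.080000) = -1.799511
  f(1.900000) = 8.232100
  x_2 = 1.900000 - 8.232100×(1.900000 - 1.080000)/(8.232100 - (-1.799511))
       = 1.227095
Iteration 2:
  f(1.900000) = 8.232100
  f(1.227095) = -1.186871
  x_3 = 1.227095 - (-1.186871)×(1.227095 - 1.900000)/(-1.186871 - 8.232100)
       = 1.311887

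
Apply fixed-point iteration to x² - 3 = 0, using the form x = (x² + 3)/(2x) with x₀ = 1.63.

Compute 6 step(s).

Equation: x² - 3 = 0
Fixed-point form: x = (x² + 3)/(2x)
x₀ = 1.63

x_1 = g(1.630000) = 1.735245
x_2 = g(1.735245) = 1.732054
x_3 = g(1.732054) = 1.732051
x_4 = g(1.732051) = 1.732051
x_5 = g(1.732051) = 1.732051
x_6 = g(1.732051) = 1.732051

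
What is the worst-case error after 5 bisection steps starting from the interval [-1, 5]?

Bisection error bound: |error| ≤ (b-a)/2^n
|error| ≤ (5 - (-1))/2^5 = 6/2^5
|error| ≤ 0.1875000000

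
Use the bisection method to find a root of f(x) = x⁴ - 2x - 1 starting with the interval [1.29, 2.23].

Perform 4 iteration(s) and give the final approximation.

f(x) = x⁴ - 2x - 1
Initial interval: [1.29, 2.23]

Iteration 1:
  c_1 = (1.290000 + 2.230000)/2 = 1.760000
  f(c_1) = f(1.760000) = 5.075126
  f(a) × f(c) < 0, new interval: [1.290000, 1.760000]
Iteration 2:
  c_2 = (1.290000 + 1.760000)/2 = 1.525000
  f(c_2) = f(1.525000) = 1.358532
  f(a) × f(c) < 0, new interval: [1.290000, 1.525000]
Iteration 3:
  c_3 = (1.290000 + 1.525000)/2 = 1.407500
  f(c_3) = f(1.407500) = 0.109584
  f(a) × f(c) < 0, new interval: [1.290000, 1.407500]
Iteration 4:
  c_4 = (1.290000 + 1.407500)/2 = 1.348750
  f(c_4) = f(1.348750) = -0.388279
  f(a) × f(c) ≥ 0, new interval: [1.348750, 1.407500]

After 4 iteration(s), the approximation is c_4 = 1.348750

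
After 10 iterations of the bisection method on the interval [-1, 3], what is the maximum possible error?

Bisection error bound: |error| ≤ (b-a)/2^n
|error| ≤ (3 - (-1))/2^10 = 4/2^10
|error| ≤ 0.0039062500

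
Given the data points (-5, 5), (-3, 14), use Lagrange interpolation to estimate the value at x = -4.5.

Lagrange interpolation formula:
P(x) = Σ yᵢ × Lᵢ(x)
where Lᵢ(x) = Π_{j≠i} (x - xⱼ)/(xᵢ - xⱼ)

L_0(-4.5) = (-4.5 - (-3))/(-5 - (-3)) = 0.750000
L_1(-4.5) = (-4.5 - (-5))/(-3 - (-5)) = 0.250000

P(-4.5) = 5×L_0(-4.5) + 14×L_1(-4.5)
P(-4.5) = 7.250000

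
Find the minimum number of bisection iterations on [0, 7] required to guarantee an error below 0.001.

We need (b-a)/2^n ≤ 0.001
(7 - 0)/2^n ≤ 0.001
7/2^n ≤ 0.001
2^n ≥ 7000
n ≥ log₂(7000) = 12.77
n ≥ 13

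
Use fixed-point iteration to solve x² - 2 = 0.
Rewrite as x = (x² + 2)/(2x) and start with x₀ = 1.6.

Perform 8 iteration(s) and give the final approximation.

Equation: x² - 2 = 0
Fixed-point form: x = (x² + 2)/(2x)
x₀ = 1.6

x_1 = g(1.600000) = 1.425000
x_2 = g(1.425000) = 1.414254
x_3 = g(1.414254) = 1.414214
x_4 = g(1.414214) = 1.414214
x_5 = g(1.414214) = 1.414214
x_6 = g(1.414214) = 1.414214
x_7 = g(1.414214) = 1.414214
x_8 = g(1.414214) = 1.414214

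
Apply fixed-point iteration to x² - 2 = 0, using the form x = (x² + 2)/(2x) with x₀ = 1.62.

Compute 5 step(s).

Equation: x² - 2 = 0
Fixed-point form: x = (x² + 2)/(2x)
x₀ = 1.62

x_1 = g(1.620000) = 1.427284
x_2 = g(1.427284) = 1.414273
x_3 = g(1.414273) = 1.414214
x_4 = g(1.414214) = 1.414214
x_5 = g(1.414214) = 1.414214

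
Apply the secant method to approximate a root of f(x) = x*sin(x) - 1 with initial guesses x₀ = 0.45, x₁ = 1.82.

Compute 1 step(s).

f(x) = x*sin(x) - 1
x₀ = 0.45, x₁ = 1.82

Secant formula: x_{n+1} = x_n - f(x_n)(x_n - x_{n-1})/(f(x_n) - f(x_{n-1}))

Iteration 1:
  f(0.450000) = -0.804266
  f(1.820000) = 0.763779
  x_2 = 1.820000 - 0.763779×(1.820000 - 0.450000)/(0.763779 - (-0.804266))
       = 1.152687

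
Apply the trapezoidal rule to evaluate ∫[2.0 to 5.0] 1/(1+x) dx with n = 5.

f(x) = 1/(1+x)
a = 2.0, b = 5.0, n = 5
h = (b - a)/n = 0.600000

Trapezoidal rule: (h/2)[f(x₀) + 2f(x₁) + 2f(x₂) + ... + f(xₙ)]

x_0 = 2.0000, f(x_0) = 0.333333, coefficient = 1
x_1 = 2.6000, f(x_1) = 0.277778, coefficient = 2
x_2 = 3.2000, f(x_2) = 0.238095, coefficient = 2
x_3 = 3.8000, f(x_3) = 0.208333, coefficient = 2
x_4 = 4.4000, f(x_4) = 0.185185, coefficient = 2
x_5 = 5.0000, f(x_5) = 0.166667, coefficient = 1

I ≈ (0.600000/2) × 2.318783 = 0.695635
Exact value: 0.693147
Error: 0.002488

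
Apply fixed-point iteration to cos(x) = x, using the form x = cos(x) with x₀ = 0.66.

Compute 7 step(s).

Equation: cos(x) = x
Fixed-point form: x = cos(x)
x₀ = 0.66

x_1 = g(0.660000) = 0.789992
x_2 = g(0.789992) = 0.703851
x_3 = g(0.703851) = 0.762356
x_4 = g(0.762356) = 0.723211
x_5 = g(0.723211) = 0.749685
x_6 = g(0.749685) = 0.731904
x_7 = g(0.731904) = 0.743903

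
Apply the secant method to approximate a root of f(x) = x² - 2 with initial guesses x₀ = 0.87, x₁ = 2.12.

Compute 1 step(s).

f(x) = x² - 2
x₀ = 0.87, x₁ = 2.12

Secant formula: x_{n+1} = x_n - f(x_n)(x_n - x_{n-1})/(f(x_n) - f(x_{n-1}))

Iteration 1:
  f(0.870000) = -1.243100
  f(2.120000) = 2.494400
  x_2 = 2.120000 - 2.494400×(2.120000 - 0.870000)/(2.494400 - (-1.243100))
       = 1.285753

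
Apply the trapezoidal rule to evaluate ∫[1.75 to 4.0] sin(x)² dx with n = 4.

f(x) = sin(x)²
a = 1.75, b = 4.0, n = 4
h = (b - a)/n = 0.562500

Trapezoidal rule: (h/2)[f(x₀) + 2f(x₁) + 2f(x₂) + ... + f(xₙ)]

x_0 = 1.7500, f(x_0) = 0.968228, coefficient = 1
x_1 = 2.3125, f(x_1) = 0.543639, coefficient = 2
x_2 = 2.8750, f(x_2) = 0.069404, coefficient = 2
x_3 = 3.4375, f(x_3) = 0.085035, coefficient = 2
x_4 = 4.0000, f(x_4) = 0.572750, coefficient = 1

I ≈ (0.562500/2) × 2.937134 = 0.826069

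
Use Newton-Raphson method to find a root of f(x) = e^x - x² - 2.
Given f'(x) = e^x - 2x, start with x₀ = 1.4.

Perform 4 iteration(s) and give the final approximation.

f(x) = e^x - x² - 2
f'(x) = e^x - 2x
x₀ = 1.4

Newton-Raphson formula: x_{n+1} = x_n - f(x_n)/f'(x_n)

Iteration 1:
  f(1.400000) = 0.095200
  f'(1.400000) = 1.255200
  x_1 = 1.400000 - 0.095200/1.255200 = 1.324156
Iteration 2:
  f(1.324156) = 0.005622
  f'(1.324156) = 1.110699
  x_2 = 1.324156 - 0.005622/1.110699 = 1.319094
Iteration 3:
  f(1.319094) = 0.000022
  f'(1.319094) = 1.101843
  x_3 = 1.319094 - 0.000022/1.101843 = 1.319074
Iteration 4:
  f(1.319074) = 0.000000
  f'(1.319074) = 1.101808
  x_4 = 1.319074 - 0.000000/1.101808 = 1.319074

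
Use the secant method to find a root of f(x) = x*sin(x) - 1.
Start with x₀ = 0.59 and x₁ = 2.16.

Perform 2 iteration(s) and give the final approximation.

f(x) = x*sin(x) - 1
x₀ = 0.59, x₁ = 2.16

Secant formula: x_{n+1} = x_n - f(x_n)(x_n - x_{n-1})/(f(x_n) - f(x_{n-1}))

Iteration 1:
  f(0.590000) = -0.671747
  f(2.160000) = 0.795788
  x_2 = 2.160000 - 0.795788×(2.160000 - 0.590000)/(0.795788 - (-0.671747))
       = 1.308649
Iteration 2:
  f(2.160000) = 0.795788
  f(1.308649) = 0.263940
  x_3 = 1.308649 - 0.263940×(1.308649 - 2.160000)/(0.263940 - 0.795788)
       = 0.886150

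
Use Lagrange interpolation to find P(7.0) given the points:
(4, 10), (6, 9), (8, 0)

Lagrange interpolation formula:
P(x) = Σ yᵢ × Lᵢ(x)
where Lᵢ(x) = Π_{j≠i} (x - xⱼ)/(xᵢ - xⱼ)

L_0(7.0) = (7.0 - 6)/(4 - 6) × (7.0 - 8)/(4 - 8) = -0.125000
L_1(7.0) = (7.0 - 4)/(6 - 4) × (7.0 - 8)/(6 - 8) = 0.750000
L_2(7.0) = (7.0 - 4)/(8 - 4) × (7.0 - 6)/(8 - 6) = 0.375000

P(7.0) = 10×L_0(7.0) + 9×L_1(7.0) + 0×L_2(7.0)
P(7.0) = 5.500000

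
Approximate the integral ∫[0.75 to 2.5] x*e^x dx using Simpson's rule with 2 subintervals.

f(x) = x*e^x
a = 0.75, b = 2.5, n = 2
h = (b - a)/n = 0.875000

Simpson's rule: (h/3)[f(x₀) + 4f(x₁) + 2f(x₂) + ... + f(xₙ)]

x_0 = 0.7500, f(x_0) = 1.587750, coefficient = 1
x_1 = 1.6250, f(x_1) = 8.252431, coefficient = 4
x_2 = 2.5000, f(x_2) = 30.456235, coefficient = 1

I ≈ (0.875000/3) × 65.053709 = 18.973998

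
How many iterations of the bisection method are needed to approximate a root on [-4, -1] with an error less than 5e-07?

We need (b-a)/2^n ≤ 5e-07
(-1 - (-4))/2^n ≤ 5e-07
3/2^n ≤ 5e-07
2^n ≥ 6000000
n ≥ log₂(6000000) = 22.52
n ≥ 23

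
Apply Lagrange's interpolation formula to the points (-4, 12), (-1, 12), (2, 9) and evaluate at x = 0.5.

Lagrange interpolation formula:
P(x) = Σ yᵢ × Lᵢ(x)
where Lᵢ(x) = Π_{j≠i} (x - xⱼ)/(xᵢ - xⱼ)

L_0(0.5) = (0.5 - (-1))/(-4 - (-1)) × (0.5 - 2)/(-4 - 2) = -0.125000
L_1(0.5) = (0.5 - (-4))/(-1 - (-4)) × (0.5 - 2)/(-1 - 2) = 0.750000
L_2(0.5) = (0.5 - (-4))/(2 - (-4)) × (0.5 - (-1))/(2 - (-1)) = 0.375000

P(0.5) = 12×L_0(0.5) + 12×L_1(0.5) + 9×L_2(0.5)
P(0.5) = 10.875000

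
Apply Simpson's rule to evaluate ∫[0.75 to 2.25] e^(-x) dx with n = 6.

f(x) = e^(-x)
a = 0.75, b = 2.25, n = 6
h = (b - a)/n = 0.250000

Simpson's rule: (h/3)[f(x₀) + 4f(x₁) + 2f(x₂) + ... + f(xₙ)]

x_0 = 0.7500, f(x_0) = 0.472367, coefficient = 1
x_1 = 1.0000, f(x_1) = 0.367879, coefficient = 4
x_2 = 1.2500, f(x_2) = 0.286505, coefficient = 2
x_3 = 1.5000, f(x_3) = 0.223130, coefficient = 4
x_4 = 1.7500, f(x_4) = 0.173774, coefficient = 2
x_5 = 2.0000, f(x_5) = 0.135335, coefficient = 4
x_6 = 2.2500, f(x_6) = 0.105399, coefficient = 1

I ≈ (0.250000/3) × 4.403703 = 0.366975
Exact value: 0.366967
Error: 0.000008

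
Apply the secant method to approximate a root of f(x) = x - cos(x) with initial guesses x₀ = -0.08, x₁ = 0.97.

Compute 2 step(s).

f(x) = x - cos(x)
x₀ = -0.08, x₁ = 0.97

Secant formula: x_{n+1} = x_n - f(x_n)(x_n - x_{n-1})/(f(x_n) - f(x_{n-1}))

Iteration 1:
  f(-0.080000) = -1.076802
  f(0.970000) = 0.404700
  x_2 = 0.970000 - 0.404700×(0.970000 - (-0.080000))/(0.404700 - (-1.076802))
       = 0.683173
Iteration 2:
  f(0.970000) = 0.404700
  f(0.683173) = -0.092401
  x_3 = 0.683173 - (-0.092401)×(0.683173 - 0.970000)/(-0.092401 - 0.404700)
       = 0.736488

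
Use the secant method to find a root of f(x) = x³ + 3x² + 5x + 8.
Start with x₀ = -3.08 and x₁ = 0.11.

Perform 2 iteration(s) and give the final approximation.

f(x) = x³ + 3x² + 5x + 8
x₀ = -3.08, x₁ = 0.11

Secant formula: x_{n+1} = x_n - f(x_n)(x_n - x_{n-1})/(f(x_n) - f(x_{n-1}))

Iteration 1:
  f(-3.080000) = -8.158912
  f(0.110000) = 8.587631
  x_2 = 0.110000 - 8.587631×(0.110000 - (-3.080000))/(8.587631 - (-8.158912))
       = -1.525833
Iteration 2:
  f(0.110000) = 8.587631
  f(-1.525833) = 3.802942
  x_3 = -1.525833 - 3.802942×(-1.525833 - 0.110000)/(3.802942 - 8.587631)
       = -2.826017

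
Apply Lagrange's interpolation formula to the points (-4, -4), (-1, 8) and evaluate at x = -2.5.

Lagrange interpolation formula:
P(x) = Σ yᵢ × Lᵢ(x)
where Lᵢ(x) = Π_{j≠i} (x - xⱼ)/(xᵢ - xⱼ)

L_0(-2.5) = (-2.5 - (-1))/(-4 - (-1)) = 0.500000
L_1(-2.5) = (-2.5 - (-4))/(-1 - (-4)) = 0.500000

P(-2.5) = (-4)×L_0(-2.5) + 8×L_1(-2.5)
P(-2.5) = 2.000000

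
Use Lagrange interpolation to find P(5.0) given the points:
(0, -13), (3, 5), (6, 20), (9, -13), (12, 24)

Lagrange interpolation formula:
P(x) = Σ yᵢ × Lᵢ(x)
where Lᵢ(x) = Π_{j≠i} (x - xⱼ)/(xᵢ - xⱼ)

L_0(5.0) = (5.0 - 3)/(0 - 3) × (5.0 - 6)/(0 - 6) × (5.0 - 9)/(0 - 9) × (5.0 - 12)/(0 - 12) = -0.028807
L_1(5.0) = (5.0 - 0)/(3 - 0) × (5.0 - 6)/(3 - 6) × (5.0 - 9)/(3 - 9) × (5.0 - 12)/(3 - 12) = 0.288066
L_2(5.0) = (5.0 - 0)/(6 - 0) × (5.0 - 3)/(6 - 3) × (5.0 - 9)/(6 - 9) × (5.0 - 12)/(6 - 12) = 0.864198
L_3(5.0) = (5.0 - 0)/(9 - 0) × (5.0 - 3)/(9 - 3) × (5.0 - 6)/(9 - 6) × (5.0 - 12)/(9 - 12) = -0.144033
L_4(5.0) = (5.0 - 0)/(12 - 0) × (5.0 - 3)/(12 - 3) × (5.0 - 6)/(12 - 6) × (5.0 - 9)/(12 - 9) = 0.020576

P(5.0) = (-13)×L_0(5.0) + 5×L_1(5.0) + 20×L_2(5.0) + (-13)×L_3(5.0) + 24×L_4(5.0)
P(5.0) = 21.465021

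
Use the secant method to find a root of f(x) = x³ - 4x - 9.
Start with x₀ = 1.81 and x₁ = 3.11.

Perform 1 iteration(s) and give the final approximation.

f(x) = x³ - 4x - 9
x₀ = 1.81, x₁ = 3.11

Secant formula: x_{n+1} = x_n - f(x_n)(x_n - x_{n-1})/(f(x_n) - f(x_{n-1}))

Iteration 1:
  f(1.810000) = -10.310259
  f(3.110000) = 8.640231
  x_2 = 3.110000 - 8.640231×(3.110000 - 1.810000)/(8.640231 - (-10.310259))
       = 2.517282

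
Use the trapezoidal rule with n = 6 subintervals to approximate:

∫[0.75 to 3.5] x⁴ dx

f(x) = x⁴
a = 0.75, b = 3.5, n = 6
h = (b - a)/n = 0.458333

Trapezoidal rule: (h/2)[f(x₀) + 2f(x₁) + 2f(x₂) + ... + f(xₙ)]

x_0 = 0.7500, f(x_0) = 0.316406, coefficient = 1
x_1 = 1.2083, f(x_1) = 2.131803, coefficient = 2
x_2 = 1.6667, f(x_2) = 7.716049, coefficient = 2
x_3 = 2.1250, f(x_3) = 20.390869, coefficient = 2
x_4 = 2.5833, f(x_4) = 44.537085, coefficient = 2
x_5 = 3.0417, f(x_5) = 85.594621, coefficient = 2
x_6 = 3.5000, f(x_6) = 150.062500, coefficient = 1

I ≈ (0.458333/2) × 471.119762 = 107.964945
Exact value: 104.996289
Error: 2.968656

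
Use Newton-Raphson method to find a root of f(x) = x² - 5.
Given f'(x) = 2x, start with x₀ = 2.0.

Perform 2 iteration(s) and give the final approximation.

f(x) = x² - 5
f'(x) = 2x
x₀ = 2.0

Newton-Raphson formula: x_{n+1} = x_n - f(x_n)/f'(x_n)

Iteration 1:
  f(2.000000) = -1.000000
  f'(2.000000) = 4.000000
  x_1 = 2.000000 - (-1.000000)/4.000000 = 2.250000
Iteration 2:
  f(2.250000) = 0.062500
  f'(2.250000) = 4.500000
  x_2 = 2.250000 - 0.062500/4.500000 = 2.236111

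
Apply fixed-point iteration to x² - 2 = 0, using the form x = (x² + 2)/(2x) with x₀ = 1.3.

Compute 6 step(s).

Equation: x² - 2 = 0
Fixed-point form: x = (x² + 2)/(2x)
x₀ = 1.3

x_1 = g(1.300000) = 1.419231
x_2 = g(1.419231) = 1.414222
x_3 = g(1.414222) = 1.414214
x_4 = g(1.414214) = 1.414214
x_5 = g(1.414214) = 1.414214
x_6 = g(1.414214) = 1.414214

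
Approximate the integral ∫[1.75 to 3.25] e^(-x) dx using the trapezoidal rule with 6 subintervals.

f(x) = e^(-x)
a = 1.75, b = 3.25, n = 6
h = (b - a)/n = 0.250000

Trapezoidal rule: (h/2)[f(x₀) + 2f(x₁) + 2f(x₂) + ... + f(xₙ)]

x_0 = 1.7500, f(x_0) = 0.173774, coefficient = 1
x_1 = 2.0000, f(x_1) = 0.135335, coefficient = 2
x_2 = 2.2500, f(x_2) = 0.105399, coefficient = 2
x_3 = 2.5000, f(x_3) = 0.082085, coefficient = 2
x_4 = 2.7500, f(x_4) = 0.063928, coefficient = 2
x_5 = 3.0000, f(x_5) = 0.049787, coefficient = 2
x_6 = 3.2500, f(x_6) = 0.038774, coefficient = 1

I ≈ (0.250000/2) × 1.085617 = 0.135702
Exact value: 0.135000
Error: 0.000702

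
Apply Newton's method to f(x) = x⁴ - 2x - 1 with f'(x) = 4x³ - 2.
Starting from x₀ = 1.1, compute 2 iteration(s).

f(x) = x⁴ - 2x - 1
f'(x) = 4x³ - 2
x₀ = 1.1

Newton-Raphson formula: x_{n+1} = x_n - f(x_n)/f'(x_n)

Iteration 1:
  f(1.100000) = -1.735900
  f'(1.100000) = 3.324000
  x_1 = 1.100000 - (-1.735900)/3.324000 = 1.622232
Iteration 2:
  f(1.622232) = 2.681051
  f'(1.622232) = 15.076509
  x_2 = 1.622232 - 2.681051/15.076509 = 1.444403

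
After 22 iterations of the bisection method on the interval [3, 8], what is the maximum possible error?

Bisection error bound: |error| ≤ (b-a)/2^n
|error| ≤ (8 - 3)/2^22 = 5/2^22
|error| ≤ 0.0000011921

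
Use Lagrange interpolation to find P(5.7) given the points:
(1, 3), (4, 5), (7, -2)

Lagrange interpolation formula:
P(x) = Σ yᵢ × Lᵢ(x)
where Lᵢ(x) = Π_{j≠i} (x - xⱼ)/(xᵢ - xⱼ)

L_0(5.7) = (5.7 - 4)/(1 - 4) × (5.7 - 7)/(1 - 7) = -0.122778
L_1(5.7) = (5.7 - 1)/(4 - 1) × (5.7 - 7)/(4 - 7) = 0.678889
L_2(5.7) = (5.7 - 1)/(7 - 1) × (5.7 - 4)/(7 - 4) = 0.443889

P(5.7) = 3×L_0(5.7) + 5×L_1(5.7) + (-2)×L_2(5.7)
P(5.7) = 2.138333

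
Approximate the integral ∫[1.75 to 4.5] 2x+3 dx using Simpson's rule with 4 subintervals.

f(x) = 2x+3
a = 1.75, b = 4.5, n = 4
h = (b - a)/n = 0.687500

Simpson's rule: (h/3)[f(x₀) + 4f(x₁) + 2f(x₂) + ... + f(xₙ)]

x_0 = 1.7500, f(x_0) = 6.500000, coefficient = 1
x_1 = 2.4375, f(x_1) = 7.875000, coefficient = 4
x_2 = 3.1250, f(x_2) = 9.250000, coefficient = 2
x_3 = 3.8125, f(x_3) = 10.625000, coefficient = 4
x_4 = 4.5000, f(x_4) = 12.000000, coefficient = 1

I ≈ (0.687500/3) × 111.000000 = 25.437500
Exact value: 25.437500
Error: 0.000000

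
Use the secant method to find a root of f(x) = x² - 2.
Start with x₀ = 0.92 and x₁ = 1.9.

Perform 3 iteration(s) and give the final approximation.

f(x) = x² - 2
x₀ = 0.92, x₁ = 1.9

Secant formula: x_{n+1} = x_n - f(x_n)(x_n - x_{n-1})/(f(x_n) - f(x_{n-1}))

Iteration 1:
  f(0.920000) = -1.153600
  f(1.900000) = 1.610000
  x_2 = 1.900000 - 1.610000×(1.900000 - 0.920000)/(1.610000 - (-1.153600))
       = 1.329078
Iteration 2:
  f(1.900000) = 1.610000
  f(1.329078) = -0.233552
  x_3 = 1.329078 - (-0.233552)×(1.329078 - 1.900000)/(-0.233552 - 1.610000)
       = 1.401406
Iteration 3:
  f(1.329078) = -0.233552
  f(1.401406) = -0.036062
  x_4 = 1.401406 - (-0.036062)×(1.401406 - 1.329078)/(-0.036062 - (-0.233552))
       = 1.414613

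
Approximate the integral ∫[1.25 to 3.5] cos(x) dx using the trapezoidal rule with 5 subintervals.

f(x) = cos(x)
a = 1.25, b = 3.5, n = 5
h = (b - a)/n = 0.450000

Trapezoidal rule: (h/2)[f(x₀) + 2f(x₁) + 2f(x₂) + ... + f(xₙ)]

x_0 = 1.2500, f(x_0) = 0.315322, coefficient = 1
x_1 = 1.7000, f(x_1) = -0.128844, coefficient = 2
x_2 = 2.1500, f(x_2) = -0.547358, coefficient = 2
x_3 = 2.6000, f(x_3) = -0.856889, coefficient = 2
x_4 = 3.0500, f(x_4) = -0.995808, coefficient = 2
x_5 = 3.5000, f(x_5) = -0.936457, coefficient = 1

I ≈ (0.450000/2) × -5.678933 = -1.277760
Exact value: -1.299768
Error: 0.022008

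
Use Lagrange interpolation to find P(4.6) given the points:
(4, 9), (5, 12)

Lagrange interpolation formula:
P(x) = Σ yᵢ × Lᵢ(x)
where Lᵢ(x) = Π_{j≠i} (x - xⱼ)/(xᵢ - xⱼ)

L_0(4.6) = (4.6 - 5)/(4 - 5) = 0.400000
L_1(4.6) = (4.6 - 4)/(5 - 4) = 0.600000

P(4.6) = 9×L_0(4.6) + 12×L_1(4.6)
P(4.6) = 10.800000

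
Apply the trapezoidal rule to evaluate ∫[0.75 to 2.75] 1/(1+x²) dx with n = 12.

f(x) = 1/(1+x²)
a = 0.75, b = 2.75, n = 12
h = (b - a)/n = 0.166667

Trapezoidal rule: (h/2)[f(x₀) + 2f(x₁) + 2f(x₂) + ... + f(xₙ)]

x_0 = 0.7500, f(x_0) = 0.640000, coefficient = 1
x_1 = 0.9167, f(x_1) = 0.543396, coefficient = 2
x_2 = 1.0833, f(x_2) = 0.460064, coefficient = 2
x_3 = 1.2500, f(x_3) = 0.390244, coefficient = 2
x_4 = 1.4167, f(x_4) = 0.332564, coefficient = 2
x_5 = 1.5833, f(x_5) = 0.285149, coefficient = 2
x_6 = 1.7500, f(x_6) = 0.246154, coefficient = 2
x_7 = 1.9167, f(x_7) = 0.213967, coefficient = 2
x_8 = 2.0833, f(x_8) = 0.187256, coefficient = 2
x_9 = 2.2500, f(x_9) = 0.164948, coefficient = 2
x_10 = 2.4167, f(x_10) = 0.146193, coefficient = 2
x_11 = 2.5833, f(x_11) = 0.130317, coefficient = 2
x_12 = 2.7500, f(x_12) = 0.116788, coefficient = 1

I ≈ (0.166667/2) × 6.957291 = 0.579774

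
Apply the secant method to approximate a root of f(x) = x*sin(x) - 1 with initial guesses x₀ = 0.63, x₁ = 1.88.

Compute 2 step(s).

f(x) = x*sin(x) - 1
x₀ = 0.63, x₁ = 1.88

Secant formula: x_{n+1} = x_n - f(x_n)(x_n - x_{n-1})/(f(x_n) - f(x_{n-1}))

Iteration 1:
  f(0.630000) = -0.628839
  f(1.880000) = 0.790843
  x_2 = 1.880000 - 0.790843×(1.880000 - 0.630000)/(0.790843 - (-0.628839))
       = 1.183679
Iteration 2:
  f(1.880000) = 0.790843
  f(1.183679) = 0.096088
  x_3 = 1.183679 - 0.096088×(1.183679 - 1.880000)/(0.096088 - 0.790843)
       = 1.087374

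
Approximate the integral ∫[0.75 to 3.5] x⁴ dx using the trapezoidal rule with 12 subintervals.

f(x) = x⁴
a = 0.75, b = 3.5, n = 12
h = (b - a)/n = 0.229167

Trapezoidal rule: (h/2)[f(x₀) + 2f(x₁) + 2f(x₂) + ... + f(xₙ)]

x_0 = 0.7500, f(x_0) = 0.316406, coefficient = 1
x_1 = 0.9792, f(x_1) = 0.919235, coefficient = 2
x_2 = 1.2083, f(x_2) = 2.131803, coefficient = 2
x_3 = 1.4375, f(x_3) = 4.270035, coefficient = 2
x_4 = 1.6667, f(x_4) = 7.716049, coefficient = 2
x_5 = 1.8958, f(x_5) = 12.918159, coefficient = 2
x_6 = 2.1250, f(x_6) = 20.390869, coefficient = 2
x_7 = 2.3542, f(x_7) = 30.714880, coefficient = 2
x_8 = 2.5833, f(x_8) = 44.537085, coefficient = 2
x_9 = 2.8125, f(x_9) = 62.570572, coefficient = 2
x_10 = 3.0417, f(x_10) = 85.594621, coefficient = 2
x_11 = 3.2708, f(x_11) = 114.454708, coefficient = 2
x_12 = 3.5000, f(x_12) = 150.062500, coefficient = 1

I ≈ (0.229167/2) × 922.814938 = 105.739212
Exact value: 104.996289
Error: 0.742923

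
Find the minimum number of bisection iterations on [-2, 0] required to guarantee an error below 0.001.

We need (b-a)/2^n ≤ 0.001
(0 - (-2))/2^n ≤ 0.001
2/2^n ≤ 0.001
2^n ≥ 2000
n ≥ log₂(2000) = 10.97
n ≥ 11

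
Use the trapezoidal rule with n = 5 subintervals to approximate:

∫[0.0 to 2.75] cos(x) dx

f(x) = cos(x)
a = 0.0, b = 2.75, n = 5
h = (b - a)/n = 0.550000

Trapezoidal rule: (h/2)[f(x₀) + 2f(x₁) + 2f(x₂) + ... + f(xₙ)]

x_0 = 0.0000, f(x_0) = 1.000000, coefficient = 1
x_1 = 0.5500, f(x_1) = 0.852525, coefficient = 2
x_2 = 1.1000, f(x_2) = 0.453596, coefficient = 2
x_3 = 1.6500, f(x_3) = -0.079121, coefficient = 2
x_4 = 2.2000, f(x_4) = -0.588501, coefficient = 2
x_5 = 2.7500, f(x_5) = -0.924302, coefficient = 1

I ≈ (0.550000/2) × 1.352695 = 0.371991
Exact value: 0.381661
Error: 0.009670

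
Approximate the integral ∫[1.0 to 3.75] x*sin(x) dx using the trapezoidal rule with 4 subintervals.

f(x) = x*sin(x)
a = 1.0, b = 3.75, n = 4
h = (b - a)/n = 0.687500

Trapezoidal rule: (h/2)[f(x₀) + 2f(x₁) + 2f(x₂) + ... + f(xₙ)]

x_0 = 1.0000, f(x_0) = 0.841471, coefficient = 1
x_1 = 1.6875, f(x_1) = 1.676021, coefficient = 2
x_2 = 2.3750, f(x_2) = 1.647502, coefficient = 2
x_3 = 3.0625, f(x_3) = 0.241969, coefficient = 2
x_4 = 3.7500, f(x_4) = -2.143355, coefficient = 1

I ≈ (0.687500/2) × 5.829100 = 2.003753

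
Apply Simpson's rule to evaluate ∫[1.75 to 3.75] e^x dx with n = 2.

f(x) = e^x
a = 1.75, b = 3.75, n = 2
h = (b - a)/n = 1.000000

Simpson's rule: (h/3)[f(x₀) + 4f(x₁) + 2f(x₂) + ... + f(xₙ)]

x_0 = 1.7500, f(x_0) = 5.754603, coefficient = 1
x_1 = 2.7500, f(x_1) = 15.642632, coefficient = 4
x_2 = 3.7500, f(x_2) = 42.521082, coefficient = 1

I ≈ (1.000000/3) × 110.846212 = 36.948737
Exact value: 36.766479
Error: 0.182258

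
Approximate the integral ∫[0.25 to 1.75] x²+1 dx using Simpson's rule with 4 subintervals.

f(x) = x²+1
a = 0.25, b = 1.75, n = 4
h = (b - a)/n = 0.375000

Simpson's rule: (h/3)[f(x₀) + 4f(x₁) + 2f(x₂) + ... + f(xₙ)]

x_0 = 0.2500, f(x_0) = 1.062500, coefficient = 1
x_1 = 0.6250, f(x_1) = 1.390625, coefficient = 4
x_2 = 1.0000, f(x_2) = 2.000000, coefficient = 2
x_3 = 1.3750, f(x_3) = 2.890625, coefficient = 4
x_4 = 1.7500, f(x_4) = 4.062500, coefficient = 1

I ≈ (0.375000/3) × 26.250000 = 3.281250
Exact value: 3.281250
Error: 0.000000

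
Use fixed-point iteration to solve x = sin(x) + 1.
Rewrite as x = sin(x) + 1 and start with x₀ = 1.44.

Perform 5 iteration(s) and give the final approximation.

Equation: x = sin(x) + 1
Fixed-point form: x = sin(x) + 1
x₀ = 1.44

x_1 = g(1.440000) = 1.991458
x_2 = g(1.991458) = 1.912819
x_3 = g(1.912819) = 1.942078
x_4 = g(1.942078) = 1.931863
x_5 = g(1.931863) = 1.935521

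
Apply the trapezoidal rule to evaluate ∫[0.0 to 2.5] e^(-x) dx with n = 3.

f(x) = e^(-x)
a = 0.0, b = 2.5, n = 3
h = (b - a)/n = 0.833333

Trapezoidal rule: (h/2)[f(x₀) + 2f(x₁) + 2f(x₂) + ... + f(xₙ)]

x_0 = 0.0000, f(x_0) = 1.000000, coefficient = 1
x_1 = 0.8333, f(x_1) = 0.434598, coefficient = 2
x_2 = 1.6667, f(x_2) = 0.188876, coefficient = 2
x_3 = 2.5000, f(x_3) = 0.082085, coefficient = 1

I ≈ (0.833333/2) × 2.329033 = 0.970430
Exact value: 0.917915
Error: 0.052515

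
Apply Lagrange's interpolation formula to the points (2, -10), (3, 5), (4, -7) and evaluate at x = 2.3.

Lagrange interpolation formula:
P(x) = Σ yᵢ × Lᵢ(x)
where Lᵢ(x) = Π_{j≠i} (x - xⱼ)/(xᵢ - xⱼ)

L_0(2.3) = (2.3 - 3)/(2 - 3) × (2.3 - 4)/(2 - 4) = 0.595000
L_1(2.3) = (2.3 - 2)/(3 - 2) × (2.3 - 4)/(3 - 4) = 0.510000
L_2(2.3) = (2.3 - 2)/(4 - 2) × (2.3 - 3)/(4 - 3) = -0.105000

P(2.3) = (-10)×L_0(2.3) + 5×L_1(2.3) + (-7)×L_2(2.3)
P(2.3) = -2.665000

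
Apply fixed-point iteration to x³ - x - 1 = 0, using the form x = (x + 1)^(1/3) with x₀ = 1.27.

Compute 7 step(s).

Equation: x³ - x - 1 = 0
Fixed-point form: x = (x + 1)^(1/3)
x₀ = 1.27

x_1 = g(1.270000) = 1.314242
x_2 = g(1.314242) = 1.322725
x_3 = g(1.322725) = 1.324339
x_4 = g(1.324339) = 1.324646
x_5 = g(1.324646) = 1.324704
x_6 = g(1.324704) = 1.324715
x_7 = g(1.324715) = 1.324717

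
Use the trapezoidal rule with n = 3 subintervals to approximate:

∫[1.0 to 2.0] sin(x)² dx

f(x) = sin(x)²
a = 1.0, b = 2.0, n = 3
h = (b - a)/n = 0.333333

Trapezoidal rule: (h/2)[f(x₀) + 2f(x₁) + 2f(x₂) + ... + f(xₙ)]

x_0 = 1.0000, f(x_0) = 0.708073, coefficient = 1
x_1 = 1.3333, f(x_1) = 0.944663, coefficient = 2
x_2 = 1.6667, f(x_2) = 0.990837, coefficient = 2
x_3 = 2.0000, f(x_3) = 0.826822, coefficient = 1

I ≈ (0.333333/2) × 5.405896 = 0.900983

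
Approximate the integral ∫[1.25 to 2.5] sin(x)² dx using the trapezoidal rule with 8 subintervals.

f(x) = sin(x)²
a = 1.25, b = 2.5, n = 8
h = (b - a)/n = 0.156250

Trapezoidal rule: (h/2)[f(x₀) + 2f(x₁) + 2f(x₂) + ... + f(xₙ)]

x_0 = 1.2500, f(x_0) = 0.900572, coefficient = 1
x_1 = 1.4062, f(x_1) = 0.973168, coefficient = 2
x_2 = 1.5625, f(x_2) = 0.999931, coefficient = 2
x_3 = 1.7188, f(x_3) = 0.978269, coefficient = 2
x_4 = 1.8750, f(x_4) = 0.910280, coefficient = 2
x_5 = 2.0312, f(x_5) = 0.802549, coefficient = 2
x_6 = 2.1875, f(x_6) = 0.665512, coefficient = 2
x_7 = 2.3438, f(x_7) = 0.512443, coefficient = 2
x_8 = 2.5000, f(x_8) = 0.358169, coefficient = 1

I ≈ (0.156250/2) × 12.943045 = 1.011175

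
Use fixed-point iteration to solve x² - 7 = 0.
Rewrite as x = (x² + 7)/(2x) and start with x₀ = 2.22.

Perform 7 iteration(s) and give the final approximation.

Equation: x² - 7 = 0
Fixed-point form: x = (x² + 7)/(2x)
x₀ = 2.22

x_1 = g(2.220000) = 2.686577
x_2 = g(2.686577) = 2.646062
x_3 = g(2.646062) = 2.645751
x_4 = g(2.645751) = 2.645751
x_5 = g(2.645751) = 2.645751
x_6 = g(2.645751) = 2.645751
x_7 = g(2.645751) = 2.645751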